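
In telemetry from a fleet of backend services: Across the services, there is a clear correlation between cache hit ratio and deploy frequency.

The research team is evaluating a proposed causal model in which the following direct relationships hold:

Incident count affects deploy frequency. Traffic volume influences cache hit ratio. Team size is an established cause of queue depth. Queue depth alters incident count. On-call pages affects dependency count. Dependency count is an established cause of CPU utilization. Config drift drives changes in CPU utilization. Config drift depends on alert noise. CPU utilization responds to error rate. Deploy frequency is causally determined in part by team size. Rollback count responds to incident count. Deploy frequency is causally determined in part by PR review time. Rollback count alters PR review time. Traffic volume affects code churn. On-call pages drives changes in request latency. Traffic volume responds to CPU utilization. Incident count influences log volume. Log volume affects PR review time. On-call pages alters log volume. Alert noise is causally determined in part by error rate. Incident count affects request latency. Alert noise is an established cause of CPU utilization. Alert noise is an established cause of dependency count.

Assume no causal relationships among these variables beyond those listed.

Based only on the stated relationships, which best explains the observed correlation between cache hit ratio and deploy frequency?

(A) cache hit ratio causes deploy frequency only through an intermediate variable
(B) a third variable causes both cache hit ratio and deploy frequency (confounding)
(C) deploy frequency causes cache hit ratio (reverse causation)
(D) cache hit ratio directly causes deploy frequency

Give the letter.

On-call pages causes cache hit ratio (on-call pages → dependency count → CPU utilization → traffic volume → cache hit ratio) and deploy frequency (on-call pages → log volume → PR review time → deploy frequency) — a common cause creating the correlation.
There is no stated path from cache hit ratio to deploy frequency or from deploy frequency to cache hit ratio, so neither direct nor reverse causation applies.

B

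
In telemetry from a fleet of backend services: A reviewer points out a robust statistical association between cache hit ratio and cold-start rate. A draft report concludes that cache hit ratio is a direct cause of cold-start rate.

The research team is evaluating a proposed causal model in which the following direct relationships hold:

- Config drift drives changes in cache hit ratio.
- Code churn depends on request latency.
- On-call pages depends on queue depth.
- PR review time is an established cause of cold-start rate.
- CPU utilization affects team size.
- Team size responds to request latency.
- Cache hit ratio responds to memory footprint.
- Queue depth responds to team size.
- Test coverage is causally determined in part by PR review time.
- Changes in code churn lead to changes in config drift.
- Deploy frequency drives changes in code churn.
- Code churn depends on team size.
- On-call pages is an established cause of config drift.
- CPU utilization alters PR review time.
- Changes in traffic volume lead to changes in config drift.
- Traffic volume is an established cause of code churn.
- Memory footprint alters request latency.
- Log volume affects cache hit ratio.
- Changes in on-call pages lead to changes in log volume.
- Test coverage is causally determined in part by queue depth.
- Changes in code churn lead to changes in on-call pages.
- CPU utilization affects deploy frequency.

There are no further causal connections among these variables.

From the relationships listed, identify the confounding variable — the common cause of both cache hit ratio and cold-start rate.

CPU utilization

CPU utilization has a causal path to cache hit ratio (CPU utilization → deploy frequency → code churn → config drift → cache hit ratio) and a separate causal path to cold-start rate (CPU utilization → PR review time → cold-start rate), so it is a common cause of both.
No stated relationship gives cache hit ratio a causal route to cold-start rate, so the correlation is explained by the shared upstream cause rather than a direct effect.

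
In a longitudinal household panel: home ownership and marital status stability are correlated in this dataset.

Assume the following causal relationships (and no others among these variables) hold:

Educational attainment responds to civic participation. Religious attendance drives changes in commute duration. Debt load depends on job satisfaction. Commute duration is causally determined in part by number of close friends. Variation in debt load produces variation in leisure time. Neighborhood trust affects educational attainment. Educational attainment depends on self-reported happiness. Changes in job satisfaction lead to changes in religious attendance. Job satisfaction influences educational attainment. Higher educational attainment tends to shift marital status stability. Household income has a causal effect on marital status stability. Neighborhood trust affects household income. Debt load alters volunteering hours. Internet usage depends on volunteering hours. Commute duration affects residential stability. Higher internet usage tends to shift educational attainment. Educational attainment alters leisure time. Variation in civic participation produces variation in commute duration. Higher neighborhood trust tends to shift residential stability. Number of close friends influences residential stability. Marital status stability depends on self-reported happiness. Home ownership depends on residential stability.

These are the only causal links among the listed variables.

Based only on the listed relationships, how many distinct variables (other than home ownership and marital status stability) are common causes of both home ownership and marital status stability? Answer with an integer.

The common causes are: civic participation (to home ownership via civic participation → commute duration → residential stability → home ownership; to marital status stability via civic participation → educational attainment → marital status stability); job satisfaction (to home ownership via job satisfaction → religious attendance → commute duration → residential stability → home ownership; to marital status stability via job satisfaction → educational attainment → marital status stability); neighborhood trust (to home ownership via neighborhood trust → residential stability → home ownership; to marital status stability via neighborhood trust → educational attainment → marital status stability).
Every other variable lacks a causal path to at least one of home ownership and marital status stability.

3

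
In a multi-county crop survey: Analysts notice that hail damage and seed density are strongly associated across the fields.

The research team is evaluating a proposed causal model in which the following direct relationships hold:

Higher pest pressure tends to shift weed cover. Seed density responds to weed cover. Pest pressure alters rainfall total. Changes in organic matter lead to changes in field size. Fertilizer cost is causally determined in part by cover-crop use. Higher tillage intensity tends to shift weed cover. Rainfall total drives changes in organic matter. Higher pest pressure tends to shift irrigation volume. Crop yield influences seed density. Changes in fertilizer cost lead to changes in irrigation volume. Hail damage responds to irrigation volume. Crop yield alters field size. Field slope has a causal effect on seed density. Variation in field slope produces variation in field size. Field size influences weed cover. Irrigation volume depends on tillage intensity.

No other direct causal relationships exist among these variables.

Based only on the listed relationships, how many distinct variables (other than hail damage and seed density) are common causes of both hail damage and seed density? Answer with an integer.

The common causes are: pest pressure (to hail damage via pest pressure → irrigation volume → hail damage; to seed density via pest pressure → weed cover → seed density); tillage intensity (to hail damage via tillage intensity → irrigation volume → hail damage; to seed density via tillage intensity → weed cover → seed density).
Every other variable lacks a causal path to at least one of hail damage and seed density.

2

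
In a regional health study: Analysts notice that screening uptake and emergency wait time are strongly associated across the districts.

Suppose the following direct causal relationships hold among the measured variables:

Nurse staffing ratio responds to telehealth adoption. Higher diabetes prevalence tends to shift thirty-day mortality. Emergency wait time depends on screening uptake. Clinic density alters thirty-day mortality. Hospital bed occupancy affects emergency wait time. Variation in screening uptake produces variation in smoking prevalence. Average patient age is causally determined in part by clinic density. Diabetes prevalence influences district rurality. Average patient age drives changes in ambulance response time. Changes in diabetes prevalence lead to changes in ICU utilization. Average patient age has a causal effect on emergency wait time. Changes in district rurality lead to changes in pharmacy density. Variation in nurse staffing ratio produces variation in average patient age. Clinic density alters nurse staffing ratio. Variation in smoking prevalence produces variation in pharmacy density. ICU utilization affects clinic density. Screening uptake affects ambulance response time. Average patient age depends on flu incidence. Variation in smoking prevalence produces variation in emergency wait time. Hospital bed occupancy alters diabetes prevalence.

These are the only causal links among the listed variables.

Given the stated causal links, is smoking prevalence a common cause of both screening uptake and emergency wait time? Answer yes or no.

Smoking prevalence has no stated causal path to screening uptake. A confounder must cause both variables, so smoking prevalence does not qualify.

no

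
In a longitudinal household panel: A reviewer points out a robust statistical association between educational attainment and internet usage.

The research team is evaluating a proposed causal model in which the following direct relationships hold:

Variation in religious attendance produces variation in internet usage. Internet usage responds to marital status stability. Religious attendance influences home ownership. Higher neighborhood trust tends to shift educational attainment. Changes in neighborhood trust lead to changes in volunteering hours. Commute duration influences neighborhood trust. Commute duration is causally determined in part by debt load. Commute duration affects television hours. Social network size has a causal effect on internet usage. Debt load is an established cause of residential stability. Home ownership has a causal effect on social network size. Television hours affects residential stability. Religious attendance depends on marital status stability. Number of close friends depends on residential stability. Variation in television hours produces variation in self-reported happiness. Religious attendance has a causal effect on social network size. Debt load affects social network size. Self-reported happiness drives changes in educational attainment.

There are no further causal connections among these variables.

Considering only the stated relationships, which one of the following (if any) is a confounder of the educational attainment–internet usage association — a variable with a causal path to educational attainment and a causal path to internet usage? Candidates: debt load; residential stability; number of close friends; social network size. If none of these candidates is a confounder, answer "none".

debt load

Debt load causes educational attainment (debt load → commute duration → neighborhood trust → educational attainment) and also causes internet usage (debt load → social network size → internet usage); it is a common cause of both.
Each of the other candidates lacks a causal path to at least one of educational attainment and internet usage, so they do not confound the relationship.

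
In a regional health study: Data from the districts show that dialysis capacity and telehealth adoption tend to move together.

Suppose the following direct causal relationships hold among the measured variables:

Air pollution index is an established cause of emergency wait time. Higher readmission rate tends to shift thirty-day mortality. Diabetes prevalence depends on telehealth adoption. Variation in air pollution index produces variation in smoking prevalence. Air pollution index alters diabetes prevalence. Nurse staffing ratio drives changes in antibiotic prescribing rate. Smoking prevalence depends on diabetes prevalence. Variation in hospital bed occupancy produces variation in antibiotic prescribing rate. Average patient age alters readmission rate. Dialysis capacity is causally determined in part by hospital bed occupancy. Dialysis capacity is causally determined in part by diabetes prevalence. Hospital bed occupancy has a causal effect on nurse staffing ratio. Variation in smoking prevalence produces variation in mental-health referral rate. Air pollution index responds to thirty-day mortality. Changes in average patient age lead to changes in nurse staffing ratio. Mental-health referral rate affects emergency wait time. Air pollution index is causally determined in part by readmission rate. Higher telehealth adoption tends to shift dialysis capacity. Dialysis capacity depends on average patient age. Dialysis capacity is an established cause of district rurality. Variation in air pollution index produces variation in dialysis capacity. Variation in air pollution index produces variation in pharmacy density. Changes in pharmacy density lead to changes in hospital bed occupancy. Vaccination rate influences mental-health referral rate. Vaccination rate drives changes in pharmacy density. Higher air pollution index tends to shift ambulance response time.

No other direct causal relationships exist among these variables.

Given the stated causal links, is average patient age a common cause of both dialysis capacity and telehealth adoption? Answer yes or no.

Average patient age has no stated causal path to telehealth adoption. A confounder must cause both variables, so average patient age does not qualify.

no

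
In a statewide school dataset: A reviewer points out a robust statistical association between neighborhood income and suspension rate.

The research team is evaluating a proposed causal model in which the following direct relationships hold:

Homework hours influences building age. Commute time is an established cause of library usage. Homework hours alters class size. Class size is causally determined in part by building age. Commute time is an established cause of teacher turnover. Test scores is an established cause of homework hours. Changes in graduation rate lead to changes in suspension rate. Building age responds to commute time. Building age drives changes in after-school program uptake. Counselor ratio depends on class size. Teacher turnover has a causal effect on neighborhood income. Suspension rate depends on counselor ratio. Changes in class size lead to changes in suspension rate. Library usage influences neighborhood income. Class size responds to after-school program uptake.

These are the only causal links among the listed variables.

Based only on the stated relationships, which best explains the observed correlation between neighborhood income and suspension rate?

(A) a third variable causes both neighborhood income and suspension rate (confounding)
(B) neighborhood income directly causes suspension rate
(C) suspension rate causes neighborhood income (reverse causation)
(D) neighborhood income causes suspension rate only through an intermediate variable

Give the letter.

Commute time causes neighborhood income (commute time → teacher turnover → neighborhood income) and suspension rate (commute time → building age → class size → suspension rate) — a common cause creating the correlation.
There is no stated path from neighborhood income to suspension rate or from suspension rate to neighborhood income, so neither direct nor reverse causation applies.

A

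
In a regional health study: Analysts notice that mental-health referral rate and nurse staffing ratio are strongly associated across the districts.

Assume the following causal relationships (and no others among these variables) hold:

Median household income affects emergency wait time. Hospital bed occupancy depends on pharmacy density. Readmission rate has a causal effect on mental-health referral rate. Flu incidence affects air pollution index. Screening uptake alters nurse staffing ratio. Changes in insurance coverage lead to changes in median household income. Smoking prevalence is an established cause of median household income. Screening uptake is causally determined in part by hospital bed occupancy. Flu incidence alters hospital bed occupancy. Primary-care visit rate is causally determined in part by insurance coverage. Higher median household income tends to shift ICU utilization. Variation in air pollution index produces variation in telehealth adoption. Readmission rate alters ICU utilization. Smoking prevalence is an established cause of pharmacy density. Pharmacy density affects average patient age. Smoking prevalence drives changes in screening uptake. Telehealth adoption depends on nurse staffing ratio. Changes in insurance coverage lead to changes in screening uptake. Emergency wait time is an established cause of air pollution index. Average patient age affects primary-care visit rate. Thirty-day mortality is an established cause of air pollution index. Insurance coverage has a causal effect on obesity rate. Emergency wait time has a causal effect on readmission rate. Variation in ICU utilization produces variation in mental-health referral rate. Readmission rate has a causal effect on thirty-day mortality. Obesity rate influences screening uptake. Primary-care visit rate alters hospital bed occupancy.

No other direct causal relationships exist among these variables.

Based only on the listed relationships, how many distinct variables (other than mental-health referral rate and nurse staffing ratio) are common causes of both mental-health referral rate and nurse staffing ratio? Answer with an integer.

The common causes are: insurance coverage (to mental-health referral rate via insurance coverage → median household income → ICU utilization → mental-health referral rate; to nurse staffing ratio via insurance coverage → screening uptake → nurse staffing ratio); smoking prevalence (to mental-health referral rate via smoking prevalence → median household income → ICU utilization → mental-health referral rate; to nurse staffing ratio via smoking prevalence → screening uptake → nurse staffing ratio).
Every other variable lacks a causal path to at least one of mental-health referral rate and nurse staffing ratio.

2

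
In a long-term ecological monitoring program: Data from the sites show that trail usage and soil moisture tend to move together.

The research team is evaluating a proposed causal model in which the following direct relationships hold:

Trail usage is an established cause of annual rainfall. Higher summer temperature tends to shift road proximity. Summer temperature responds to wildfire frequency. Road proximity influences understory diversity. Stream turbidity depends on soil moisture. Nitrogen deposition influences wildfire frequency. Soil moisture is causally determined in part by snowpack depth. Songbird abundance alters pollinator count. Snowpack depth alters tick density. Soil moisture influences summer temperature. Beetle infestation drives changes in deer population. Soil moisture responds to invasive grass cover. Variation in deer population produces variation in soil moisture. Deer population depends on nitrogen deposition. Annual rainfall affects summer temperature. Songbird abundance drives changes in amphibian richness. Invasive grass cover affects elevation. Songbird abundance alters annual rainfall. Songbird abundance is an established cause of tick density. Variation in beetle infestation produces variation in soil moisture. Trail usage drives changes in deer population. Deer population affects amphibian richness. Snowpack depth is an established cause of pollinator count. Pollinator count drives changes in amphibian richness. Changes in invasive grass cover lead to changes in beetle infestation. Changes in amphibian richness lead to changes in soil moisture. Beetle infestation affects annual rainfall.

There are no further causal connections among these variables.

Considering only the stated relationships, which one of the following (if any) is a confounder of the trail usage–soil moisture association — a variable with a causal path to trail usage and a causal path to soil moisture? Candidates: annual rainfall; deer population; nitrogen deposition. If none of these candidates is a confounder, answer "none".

none

None of the listed candidates has causal paths to both trail usage and soil moisture in the stated relationships, so none is a common cause.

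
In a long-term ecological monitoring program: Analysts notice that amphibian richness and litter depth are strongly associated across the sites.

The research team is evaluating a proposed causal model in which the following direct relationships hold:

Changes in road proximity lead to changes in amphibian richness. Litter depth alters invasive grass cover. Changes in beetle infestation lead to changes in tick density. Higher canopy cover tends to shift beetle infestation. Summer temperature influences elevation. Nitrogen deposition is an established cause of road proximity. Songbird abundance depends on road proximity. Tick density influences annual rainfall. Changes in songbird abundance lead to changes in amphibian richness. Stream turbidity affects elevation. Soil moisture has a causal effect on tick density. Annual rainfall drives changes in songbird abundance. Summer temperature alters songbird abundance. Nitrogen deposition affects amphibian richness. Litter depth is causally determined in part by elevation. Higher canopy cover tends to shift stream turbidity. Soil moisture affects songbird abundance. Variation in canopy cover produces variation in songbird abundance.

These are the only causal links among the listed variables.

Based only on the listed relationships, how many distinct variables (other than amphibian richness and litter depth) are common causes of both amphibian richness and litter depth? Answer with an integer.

2

The common causes are: canopy cover (to amphibian richness via canopy cover → songbird abundance → amphibian richness; to litter depth via canopy cover → stream turbidity → elevation → litter depth); summer temperature (to amphibian richness via summer temperature → songbird abundance → amphibian richness; to litter depth via summer temperature → elevation → litter depth).
Every other variable lacks a causal path to at least one of amphibian richness and litter depth.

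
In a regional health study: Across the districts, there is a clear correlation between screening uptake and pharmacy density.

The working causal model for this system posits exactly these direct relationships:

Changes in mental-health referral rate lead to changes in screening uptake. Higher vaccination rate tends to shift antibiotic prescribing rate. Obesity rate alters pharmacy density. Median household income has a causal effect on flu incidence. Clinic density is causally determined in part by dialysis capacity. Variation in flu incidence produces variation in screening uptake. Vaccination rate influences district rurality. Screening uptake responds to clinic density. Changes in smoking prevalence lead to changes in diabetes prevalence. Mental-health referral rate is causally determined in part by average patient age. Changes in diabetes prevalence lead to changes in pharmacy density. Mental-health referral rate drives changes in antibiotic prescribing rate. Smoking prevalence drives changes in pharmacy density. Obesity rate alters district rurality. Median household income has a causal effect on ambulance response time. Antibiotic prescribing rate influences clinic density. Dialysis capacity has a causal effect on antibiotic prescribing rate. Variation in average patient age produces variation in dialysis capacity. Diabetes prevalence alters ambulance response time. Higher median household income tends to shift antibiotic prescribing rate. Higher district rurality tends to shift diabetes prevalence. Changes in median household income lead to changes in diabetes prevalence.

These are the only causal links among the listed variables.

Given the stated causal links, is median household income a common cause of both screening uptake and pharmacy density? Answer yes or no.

yes

Median household income has a causal path to screening uptake (median household income → flu incidence → screening uptake) and to pharmacy density (median household income → diabetes prevalence → pharmacy density), so it is a common cause of both — a confounder.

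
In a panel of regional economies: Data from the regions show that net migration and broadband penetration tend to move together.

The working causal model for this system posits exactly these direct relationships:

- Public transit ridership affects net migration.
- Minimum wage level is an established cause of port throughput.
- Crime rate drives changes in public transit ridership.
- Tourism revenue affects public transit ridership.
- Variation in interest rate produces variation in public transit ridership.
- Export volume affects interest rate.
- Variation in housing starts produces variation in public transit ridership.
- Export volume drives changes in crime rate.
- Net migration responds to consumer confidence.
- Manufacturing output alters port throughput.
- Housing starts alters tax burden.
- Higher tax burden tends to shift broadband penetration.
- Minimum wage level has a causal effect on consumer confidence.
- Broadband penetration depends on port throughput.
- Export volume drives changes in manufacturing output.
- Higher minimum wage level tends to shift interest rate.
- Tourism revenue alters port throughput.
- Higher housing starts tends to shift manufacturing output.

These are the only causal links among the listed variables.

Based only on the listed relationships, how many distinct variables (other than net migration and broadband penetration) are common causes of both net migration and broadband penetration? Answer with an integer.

4

The common causes are: export volume (to net migration via export volume → interest rate → public transit ridership → net migration; to broadband penetration via export volume → manufacturing output → port throughput → broadband penetration); housing starts (to net migration via housing starts → public transit ridership → net migration; to broadband penetration via housing starts → tax burden → broadband penetration); minimum wage level (to net migration via minimum wage level → consumer confidence → net migration; to broadband penetration via minimum wage level → port throughput → broadband penetration); tourism revenue (to net migration via tourism revenue → public transit ridership → net migration; to broadband penetration via tourism revenue → port throughput → broadband penetration).
Every other variable lacks a causal path to at least one of net migration and broadband penetration.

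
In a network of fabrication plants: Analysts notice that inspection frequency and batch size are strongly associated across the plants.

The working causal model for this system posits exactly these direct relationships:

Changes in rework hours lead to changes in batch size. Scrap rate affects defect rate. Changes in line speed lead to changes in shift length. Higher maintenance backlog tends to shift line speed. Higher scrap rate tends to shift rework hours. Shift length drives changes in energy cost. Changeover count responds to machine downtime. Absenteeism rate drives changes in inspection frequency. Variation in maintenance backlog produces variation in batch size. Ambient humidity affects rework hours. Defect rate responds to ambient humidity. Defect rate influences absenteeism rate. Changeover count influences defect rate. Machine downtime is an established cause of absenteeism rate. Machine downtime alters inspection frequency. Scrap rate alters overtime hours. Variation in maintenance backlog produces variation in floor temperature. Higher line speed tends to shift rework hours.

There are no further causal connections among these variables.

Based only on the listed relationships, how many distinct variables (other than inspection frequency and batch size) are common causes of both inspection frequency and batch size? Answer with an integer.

2

The common causes are: ambient humidity (to inspection frequency via ambient humidity → defect rate → absenteeism rate → inspection frequency; to batch size via ambient humidity → rework hours → batch size); scrap rate (to inspection frequency via scrap rate → defect rate → absenteeism rate → inspection frequency; to batch size via scrap rate → rework hours → batch size).
Every other variable lacks a causal path to at least one of inspection frequency and batch size.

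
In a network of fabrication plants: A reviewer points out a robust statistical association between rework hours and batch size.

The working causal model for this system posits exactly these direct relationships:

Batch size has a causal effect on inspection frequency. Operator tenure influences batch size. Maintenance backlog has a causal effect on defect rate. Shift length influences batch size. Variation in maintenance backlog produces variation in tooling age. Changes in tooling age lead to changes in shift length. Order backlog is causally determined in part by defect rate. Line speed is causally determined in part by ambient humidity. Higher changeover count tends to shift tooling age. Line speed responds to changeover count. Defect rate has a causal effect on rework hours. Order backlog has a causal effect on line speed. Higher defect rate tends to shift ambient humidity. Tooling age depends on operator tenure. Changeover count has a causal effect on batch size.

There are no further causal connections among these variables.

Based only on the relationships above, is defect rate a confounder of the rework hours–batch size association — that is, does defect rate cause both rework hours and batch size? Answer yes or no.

no

Defect rate has no stated causal path to batch size. A confounder must cause both variables, so defect rate does not qualify.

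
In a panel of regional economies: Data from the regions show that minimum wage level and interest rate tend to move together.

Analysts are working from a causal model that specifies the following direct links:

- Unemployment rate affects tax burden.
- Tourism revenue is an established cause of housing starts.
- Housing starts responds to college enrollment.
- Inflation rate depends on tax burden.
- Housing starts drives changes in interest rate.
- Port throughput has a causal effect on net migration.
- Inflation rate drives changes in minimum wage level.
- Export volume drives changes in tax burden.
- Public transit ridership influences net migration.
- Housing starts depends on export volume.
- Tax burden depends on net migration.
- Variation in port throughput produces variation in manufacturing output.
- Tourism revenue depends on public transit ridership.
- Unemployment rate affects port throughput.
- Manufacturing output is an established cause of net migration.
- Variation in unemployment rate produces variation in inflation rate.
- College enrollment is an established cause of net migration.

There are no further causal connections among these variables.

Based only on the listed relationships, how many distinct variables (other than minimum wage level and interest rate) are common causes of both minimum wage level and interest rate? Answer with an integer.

3

The common causes are: college enrollment (to minimum wage level via college enrollment → net migration → tax burden → inflation rate → minimum wage level; to interest rate via college enrollment → housing starts → interest rate); export volume (to minimum wage level via export volume → tax burden → inflation rate → minimum wage level; to interest rate via export volume → housing starts → interest rate); public transit ridership (to minimum wage level via public transit ridership → net migration → tax burden → inflation rate → minimum wage level; to interest rate via public transit ridership → tourism revenue → housing starts → interest rate).
Every other variable lacks a causal path to at least one of minimum wage level and interest rate.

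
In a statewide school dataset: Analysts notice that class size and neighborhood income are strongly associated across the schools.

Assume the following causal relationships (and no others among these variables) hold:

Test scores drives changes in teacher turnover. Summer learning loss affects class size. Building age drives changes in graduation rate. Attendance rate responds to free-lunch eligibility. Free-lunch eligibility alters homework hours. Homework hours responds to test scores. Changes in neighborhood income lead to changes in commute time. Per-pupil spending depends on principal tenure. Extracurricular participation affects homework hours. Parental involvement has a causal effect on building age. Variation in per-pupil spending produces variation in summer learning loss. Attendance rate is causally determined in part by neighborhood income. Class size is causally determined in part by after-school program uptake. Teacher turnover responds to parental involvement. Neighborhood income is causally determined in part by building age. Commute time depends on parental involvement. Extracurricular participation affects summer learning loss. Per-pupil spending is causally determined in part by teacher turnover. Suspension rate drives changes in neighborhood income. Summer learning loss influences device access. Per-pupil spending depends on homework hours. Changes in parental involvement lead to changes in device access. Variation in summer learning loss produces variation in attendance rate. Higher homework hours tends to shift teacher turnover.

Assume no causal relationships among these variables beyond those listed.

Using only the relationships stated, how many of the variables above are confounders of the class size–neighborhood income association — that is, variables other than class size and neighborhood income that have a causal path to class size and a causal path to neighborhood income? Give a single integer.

1

The common causes are: parental involvement (to class size via parental involvement → teacher turnover → per-pupil spending → summer learning loss → class size; to neighborhood income via parental involvement → building age → neighborhood income).
Every other variable lacks a causal path to at least one of class size and neighborhood income.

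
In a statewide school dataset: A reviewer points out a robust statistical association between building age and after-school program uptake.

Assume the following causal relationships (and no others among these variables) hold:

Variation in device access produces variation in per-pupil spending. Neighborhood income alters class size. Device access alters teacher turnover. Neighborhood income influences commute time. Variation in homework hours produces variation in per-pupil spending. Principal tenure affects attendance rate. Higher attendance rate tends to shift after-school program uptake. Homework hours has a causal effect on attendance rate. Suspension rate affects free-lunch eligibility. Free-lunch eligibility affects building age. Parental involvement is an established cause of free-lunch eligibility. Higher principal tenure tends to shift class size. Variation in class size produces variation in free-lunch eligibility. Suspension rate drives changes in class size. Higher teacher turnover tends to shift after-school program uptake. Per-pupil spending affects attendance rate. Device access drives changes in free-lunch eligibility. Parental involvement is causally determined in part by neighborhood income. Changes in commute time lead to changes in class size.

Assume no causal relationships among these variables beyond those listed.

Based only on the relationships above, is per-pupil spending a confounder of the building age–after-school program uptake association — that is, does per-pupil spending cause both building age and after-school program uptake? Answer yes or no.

Per-pupil spending has no stated causal path to building age. A confounder must cause both variables, so per-pupil spending does not qualify.

no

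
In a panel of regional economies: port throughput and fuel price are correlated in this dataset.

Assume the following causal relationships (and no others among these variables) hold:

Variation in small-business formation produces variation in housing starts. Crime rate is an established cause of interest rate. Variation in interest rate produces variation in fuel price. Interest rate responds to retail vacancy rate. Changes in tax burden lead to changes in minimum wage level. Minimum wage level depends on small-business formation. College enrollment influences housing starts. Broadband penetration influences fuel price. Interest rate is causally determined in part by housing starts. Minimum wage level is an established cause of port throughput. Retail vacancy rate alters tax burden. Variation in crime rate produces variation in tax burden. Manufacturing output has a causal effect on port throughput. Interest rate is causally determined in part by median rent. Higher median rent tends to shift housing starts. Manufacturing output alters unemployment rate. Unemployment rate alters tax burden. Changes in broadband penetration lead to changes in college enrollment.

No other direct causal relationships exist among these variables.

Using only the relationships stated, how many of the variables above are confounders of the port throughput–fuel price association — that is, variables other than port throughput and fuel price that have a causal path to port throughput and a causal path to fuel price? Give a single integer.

The common causes are: crime rate (to port throughput via crime rate → tax burden → minimum wage level → port throughput; to fuel price via crime rate → interest rate → fuel price); retail vacancy rate (to port throughput via retail vacancy rate → tax burden → minimum wage level → port throughput; to fuel price via retail vacancy rate → interest rate → fuel price); small-business formation (to port throughput via small-business formation → minimum wage level → port throughput; to fuel price via small-business formation → housing starts → interest rate → fuel price).
Every other variable lacks a causal path to at least one of port throughput and fuel price.

3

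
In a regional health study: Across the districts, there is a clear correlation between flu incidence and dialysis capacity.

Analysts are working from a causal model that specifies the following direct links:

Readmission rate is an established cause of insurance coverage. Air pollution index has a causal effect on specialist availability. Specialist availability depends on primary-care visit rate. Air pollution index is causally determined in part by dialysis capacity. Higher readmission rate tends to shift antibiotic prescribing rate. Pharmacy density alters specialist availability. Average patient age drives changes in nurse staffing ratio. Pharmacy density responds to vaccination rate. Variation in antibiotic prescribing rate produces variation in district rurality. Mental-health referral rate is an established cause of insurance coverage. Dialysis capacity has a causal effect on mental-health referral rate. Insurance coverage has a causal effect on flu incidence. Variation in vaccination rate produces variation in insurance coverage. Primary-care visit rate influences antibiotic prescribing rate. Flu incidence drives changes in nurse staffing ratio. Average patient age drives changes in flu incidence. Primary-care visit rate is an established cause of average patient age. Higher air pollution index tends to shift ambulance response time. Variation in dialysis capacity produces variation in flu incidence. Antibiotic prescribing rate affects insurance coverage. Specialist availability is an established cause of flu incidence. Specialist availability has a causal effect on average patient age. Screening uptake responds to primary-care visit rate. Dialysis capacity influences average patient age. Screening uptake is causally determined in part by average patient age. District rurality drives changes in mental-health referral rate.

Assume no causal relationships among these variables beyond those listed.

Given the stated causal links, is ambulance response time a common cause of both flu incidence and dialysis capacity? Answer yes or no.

Ambulance response time has no stated causal path to either flu incidence or dialysis capacity. A confounder must cause both variables, so ambulance response time does not qualify.

no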